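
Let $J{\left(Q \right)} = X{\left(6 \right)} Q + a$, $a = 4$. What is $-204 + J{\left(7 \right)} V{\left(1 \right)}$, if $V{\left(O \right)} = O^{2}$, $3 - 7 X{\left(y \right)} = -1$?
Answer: $-196$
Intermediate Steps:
$X{\left(y \right)} = \frac{4}{7}$ ($X{\left(y \right)} = \frac{3}{7} - - \frac{1}{7} = \frac{3}{7} + \frac{1}{7} = \frac{4}{7}$)
$J{\left(Q \right)} = 4 + \frac{4 Q}{7}$ ($J{\left(Q \right)} = \frac{4 Q}{7} + 4 = 4 + \frac{4 Q}{7}$)
$-204 + J{\left(7 \right)} V{\left(1 \right)} = -204 + \left(4 + \frac{4}{7} \cdot 7\right) 1^{2} = -204 + \left(4 + 4\right) 1 = -204 + 8 \cdot 1 = -204 + 8 = -196$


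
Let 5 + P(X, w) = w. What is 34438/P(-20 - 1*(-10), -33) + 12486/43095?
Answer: -247271857/272935 ≈ -905.97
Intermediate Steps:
P(X, w) = -5 + w
34438/P(-20 - 1*(-10), -33) + 12486/43095 = 34438/(-5 - 33) + 12486/43095 = 34438/(-38) + 12486*(1/43095) = 34438*(-1/38) + 4162/14365 = -17219/19 + 4162/14365 = -247271857/272935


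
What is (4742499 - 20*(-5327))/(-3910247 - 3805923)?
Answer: -4849039/7716170 ≈ -0.62843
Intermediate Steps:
(4742499 - 20*(-5327))/(-3910247 - 3805923) = (4742499 + 106540)/(-7716170) = 4849039*(-1/7716170) = -4849039/7716170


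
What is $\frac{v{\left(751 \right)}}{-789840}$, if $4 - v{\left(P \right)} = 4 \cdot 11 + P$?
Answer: $\frac{791}{789840} \approx 0.0010015$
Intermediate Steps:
$v{\left(P \right)} = -40 - P$ ($v{\left(P \right)} = 4 - \left(4 \cdot 11 + P\right) = 4 - \left(44 + P\right) = -40 - P$)
$\frac{v{\left(751 \right)}}{-789840} = \frac{-40 - 751}{-789840} = \left(-40 - 751\right) \left(- \frac{1}{789840}\right) = \left(-791\right) \left(- \frac{1}{789840}\right) = \frac{791}{789840}$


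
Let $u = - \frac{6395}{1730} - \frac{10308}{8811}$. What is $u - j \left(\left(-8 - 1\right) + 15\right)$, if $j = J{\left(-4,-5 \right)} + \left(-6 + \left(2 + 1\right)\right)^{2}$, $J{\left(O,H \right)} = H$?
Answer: $- \frac{29334127}{1016202} \approx -28.866$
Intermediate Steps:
$u = - \frac{4945279}{1016202}$ ($u = \left(-6395\right) \frac{1}{1730} - \frac{3436}{2937} = - \frac{1279}{346} - \frac{3436}{2937} = - \frac{4945279}{1016202} \approx -4.8664$)
$j = 4$ ($j = -5 + \left(-6 + \left(2 + 1\right)\right)^{2} = -5 + \left(-6 + 3\right)^{2} = -5 + \left(-3\right)^{2} = -5 + 9 = 4$)
$u - j \left(\left(-8 - 1\right) + 15\right) = - \frac{4945279}{1016202} - 4 \left(\left(-8 - 1\right) + 15\right) = - \frac{4945279}{1016202} - 4 \left(-9 + 15\right) = - \frac{4945279}{1016202} - 4 \cdot 6 = - \frac{4945279}{1016202} - 24 = - \frac{29334127}{1016202}$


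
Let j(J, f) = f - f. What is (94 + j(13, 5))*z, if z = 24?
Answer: 2256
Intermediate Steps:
j(J, f) = 0
(94 + j(13, 5))*z = (94 + 0)*24 = 94*24 = 2256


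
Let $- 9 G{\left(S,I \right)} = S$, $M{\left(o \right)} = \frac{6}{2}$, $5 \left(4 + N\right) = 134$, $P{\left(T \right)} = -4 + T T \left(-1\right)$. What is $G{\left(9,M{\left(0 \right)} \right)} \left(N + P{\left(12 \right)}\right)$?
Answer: $\frac{626}{5} \approx 125.2$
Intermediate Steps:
$P{\left(T \right)} = -4 - T^{2}$ ($P{\left(T \right)} = -4 + T^{2} \left(-1\right) = -4 - T^{2}$)
$N = \frac{114}{5}$ ($N = -4 + \frac{1}{5} \cdot 134 = -4 + \frac{134}{5} = \frac{114}{5} \approx 22.8$)
$M{\left(o \right)} = 3$ ($M{\left(o \right)} = 6 \cdot \frac{1}{2} = 3$)
$G{\left(S,I \right)} = - \frac{S}{9}$
$G{\left(9,M{\left(0 \right)} \right)} \left(N + P{\left(12 \right)}\right) = \left(- \frac{1}{9}\right) 9 \left(\frac{114}{5} - 148\right) = - (\frac{114}{5} - 148) = \left(-1\right) \left(- \frac{626}{5}\right) = \frac{626}{5}$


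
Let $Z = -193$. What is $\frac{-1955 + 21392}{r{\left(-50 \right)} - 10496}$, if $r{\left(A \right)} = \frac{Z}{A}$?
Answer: $- \frac{323950}{174869} \approx -1.8525$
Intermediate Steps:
$r{\left(A \right)} = - \frac{193}{A}$
$\frac{-1955 + 21392}{r{\left(-50 \right)} - 10496} = \frac{-1955 + 21392}{- \frac{193}{-50} - 10496} = \frac{19437}{\left(-193\right) \left(- \frac{1}{50}\right) - 10496} = \frac{19437}{\frac{193}{50} - 10496} = \frac{19437}{- \frac{524607}{50}} = 19437 \left(- \frac{50}{524607}\right) = - \frac{323950}{174869}$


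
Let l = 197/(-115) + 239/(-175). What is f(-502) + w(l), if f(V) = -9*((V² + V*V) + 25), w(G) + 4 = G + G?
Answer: -18258636309/4025 ≈ -4.5363e+6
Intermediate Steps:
l = -12392/4025 (l = 197*(-1/115) + 239*(-1/175) = -197/115 - 239/175 = -12392/4025 ≈ -3.0788)
w(G) = -4 + 2*G (w(G) = -4 + (G + G) = -4 + 2*G)
f(V) = -225 - 18*V² (f(V) = -9*((V² + V²) + 25) = -9*(2*V² + 25) = -9*(25 + 2*V²) = -225 - 18*V²)
f(-502) + w(l) = (-225 - 18*(-502)²) + (-4 + 2*(-12392/4025)) = (-225 - 18*252004) + (-4 - 24784/4025) = (-225 - 4536072) - 40884/4025 = -4536297 - 40884/4025 = -18258636309/4025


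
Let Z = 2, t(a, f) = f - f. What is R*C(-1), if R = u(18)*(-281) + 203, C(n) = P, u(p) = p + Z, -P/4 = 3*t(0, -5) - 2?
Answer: -43336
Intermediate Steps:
t(a, f) = 0
P = 8 (P = -4*(3*0 - 2) = -4*(0 - 2) = -4*(-2) = 8)
u(p) = 2 + p (u(p) = p + 2 = 2 + p)
C(n) = 8
R = -5417 (R = (2 + 18)*(-281) + 203 = 20*(-281) + 203 = -5620 + 203 = -5417)
R*C(-1) = -5417*8 = -43336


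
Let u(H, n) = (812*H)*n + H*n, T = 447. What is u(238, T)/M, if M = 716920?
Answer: 43245909/358460 ≈ 120.64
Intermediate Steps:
u(H, n) = 813*H*n (u(H, n) = 812*H*n + H*n = 813*H*n)
u(238, T)/M = (813*238*447)/716920 = 86491818*(1/716920) = 43245909/358460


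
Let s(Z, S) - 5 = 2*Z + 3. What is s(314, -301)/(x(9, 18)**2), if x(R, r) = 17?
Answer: 636/289 ≈ 2.2007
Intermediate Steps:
s(Z, S) = 8 + 2*Z (s(Z, S) = 5 + (2*Z + 3) = 5 + (3 + 2*Z) = 8 + 2*Z)
s(314, -301)/(x(9, 18)**2) = (8 + 2*314)/(17**2) = (8 + 628)/289 = 636*(1/289) = 636/289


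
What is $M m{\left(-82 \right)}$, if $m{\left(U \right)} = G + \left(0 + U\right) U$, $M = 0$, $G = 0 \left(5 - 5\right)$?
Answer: $0$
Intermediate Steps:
$G = 0$ ($G = 0 \cdot 0 = 0$)
$m{\left(U \right)} = U^{2}$ ($m{\left(U \right)} = 0 + \left(0 + U\right) U = 0 + U U = 0 + U^{2} = U^{2}$)
$M m{\left(-82 \right)} = 0 \left(-82\right)^{2} = 0 \cdot 6724 = 0$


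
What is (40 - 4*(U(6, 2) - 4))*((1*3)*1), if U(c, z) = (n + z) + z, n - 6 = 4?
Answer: 0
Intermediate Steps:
n = 10 (n = 6 + 4 = 10)
U(c, z) = 10 + 2*z (U(c, z) = (10 + z) + z = 10 + 2*z)
(40 - 4*(U(6, 2) - 4))*((1*3)*1) = (40 - 4*((10 + 2*2) - 4))*((1*3)*1) = (40 - 4*((10 + 4) - 4))*(3*1) = (40 - 4*(14 - 4))*3 = (40 - 4*10)*3 = (40 - 40)*3 = 0*3 = 0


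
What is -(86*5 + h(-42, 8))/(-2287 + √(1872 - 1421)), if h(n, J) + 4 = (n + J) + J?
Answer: 457400/2614959 + 200*√451/2614959 ≈ 0.17654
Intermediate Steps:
h(n, J) = -4 + n + 2*J (h(n, J) = -4 + ((n + J) + J) = -4 + ((J + n) + J) = -4 + (n + 2*J) = -4 + n + 2*J)
-(86*5 + h(-42, 8))/(-2287 + √(1872 - 1421)) = -(86*5 + (-4 - 42 + 2*8))/(-2287 + √(1872 - 1421)) = -(430 + (-4 - 42 + 16))/(-2287 + √451) = -(430 - 30)/(-2287 + √451) = -400/(-2287 + √451)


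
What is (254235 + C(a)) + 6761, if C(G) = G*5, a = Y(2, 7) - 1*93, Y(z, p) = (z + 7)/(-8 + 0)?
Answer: 2084203/8 ≈ 2.6053e+5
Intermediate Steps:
Y(z, p) = -7/8 - z/8 (Y(z, p) = (7 + z)/(-8) = (7 + z)*(-1/8) = -7/8 - z/8)
a = -753/8 (a = (-7/8 - 1/8*2) - 1*93 = (-7/8 - 1/4) - 93 = -9/8 - 93 = -753/8 ≈ -94.125)
C(G) = 5*G
(254235 + C(a)) + 6761 = (254235 + 5*(-753/8)) + 6761 = (254235 - 3765/8) + 6761 = 2030115/8 + 6761 = 2084203/8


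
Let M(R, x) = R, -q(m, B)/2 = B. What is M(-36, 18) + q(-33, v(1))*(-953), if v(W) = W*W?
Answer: 1870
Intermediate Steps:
v(W) = W**2
q(m, B) = -2*B
M(-36, 18) + q(-33, v(1))*(-953) = -36 - 2*1**2*(-953) = -36 - 2*1*(-953) = -36 - 2*(-953) = -36 + 1906 = 1870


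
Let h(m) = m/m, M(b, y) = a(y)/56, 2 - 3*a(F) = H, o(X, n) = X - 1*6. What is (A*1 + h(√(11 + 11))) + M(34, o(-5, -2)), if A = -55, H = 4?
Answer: -4537/84 ≈ -54.012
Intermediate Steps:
o(X, n) = -6 + X (o(X, n) = X - 6 = -6 + X)
a(F) = -⅔ (a(F) = ⅔ - ⅓*4 = ⅔ - 4/3 = -⅔)
M(b, y) = -1/84 (M(b, y) = -⅔/56 = -⅔*1/56 = -1/84)
h(m) = 1
(A*1 + h(√(11 + 11))) + M(34, o(-5, -2)) = (-55*1 + 1) - 1/84 = (-55 + 1) - 1/84 = -54 - 1/84 = -4537/84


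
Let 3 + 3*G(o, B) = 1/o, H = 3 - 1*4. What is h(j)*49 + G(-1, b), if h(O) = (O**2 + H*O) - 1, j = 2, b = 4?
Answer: 143/3 ≈ 47.667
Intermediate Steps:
H = -1 (H = 3 - 4 = -1)
G(o, B) = -1 + 1/(3*o) (G(o, B) = -1 + (1/o)/3 = -1 + 1/(3*o))
h(O) = -1 + O**2 - O (h(O) = (O**2 - O) - 1 = -1 + O**2 - O)
h(j)*49 + G(-1, b) = (-1 + 2**2 - 1*2)*49 + (1/3 - 1*(-1))/(-1) = (-1 + 4 - 2)*49 - (1/3 + 1) = 1*49 - 1*4/3 = 49 - 4/3 = 143/3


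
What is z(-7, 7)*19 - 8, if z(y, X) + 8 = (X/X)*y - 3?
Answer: -350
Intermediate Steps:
z(y, X) = -11 + y (z(y, X) = -8 + ((X/X)*y - 3) = -8 + (1*y - 3) = -8 + (y - 3) = -8 + (-3 + y) = -11 + y)
z(-7, 7)*19 - 8 = (-11 - 7)*19 - 8 = -18*19 - 8 = -342 - 8 = -350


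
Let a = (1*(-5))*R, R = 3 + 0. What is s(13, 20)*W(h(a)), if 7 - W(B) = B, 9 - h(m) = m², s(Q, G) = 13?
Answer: 2899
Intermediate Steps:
R = 3
a = -15 (a = (1*(-5))*3 = -5*3 = -15)
h(m) = 9 - m²
W(B) = 7 - B
s(13, 20)*W(h(a)) = 13*(7 - (9 - 1*(-15)²)) = 13*(7 - (9 - 1*225)) = 13*(7 - (9 - 225)) = 13*(7 - 1*(-216)) = 13*(7 + 216) = 13*223 = 2899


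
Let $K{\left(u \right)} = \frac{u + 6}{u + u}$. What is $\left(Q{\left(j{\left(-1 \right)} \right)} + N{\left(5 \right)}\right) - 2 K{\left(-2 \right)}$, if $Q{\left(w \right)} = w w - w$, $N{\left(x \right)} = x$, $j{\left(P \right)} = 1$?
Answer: $7$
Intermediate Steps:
$K{\left(u \right)} = \frac{6 + u}{2 u}$
$Q{\left(w \right)} = w^{2} - w$
$\left(Q{\left(j{\left(-1 \right)} \right)} + N{\left(5 \right)}\right) - 2 K{\left(-2 \right)} = \left(1 \left(-1 + 1\right) + 5\right) - 2 \frac{6 - 2}{2 \left(-2\right)} = \left(1 \cdot 0 + 5\right) - 2 \cdot \frac{1}{2} \left(- \frac{1}{2}\right) 4 = \left(0 + 5\right) - -2 = 5 + 2 = 7$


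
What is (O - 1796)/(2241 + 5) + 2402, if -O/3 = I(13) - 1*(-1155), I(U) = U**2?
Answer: 2694562/1123 ≈ 2399.4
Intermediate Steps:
O = -3972 (O = -3*(13**2 - 1*(-1155)) = -3*(169 + 1155) = -3*1324 = -3972)
(O - 1796)/(2241 + 5) + 2402 = (-3972 - 1796)/(2241 + 5) + 2402 = -5768/2246 + 2402 = -5768*1/2246 + 2402 = -2884/1123 + 2402 = 2694562/1123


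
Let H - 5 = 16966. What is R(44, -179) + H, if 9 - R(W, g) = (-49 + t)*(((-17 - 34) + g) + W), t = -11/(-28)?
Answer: 111147/14 ≈ 7939.1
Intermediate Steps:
H = 16971 (H = 5 + 16966 = 16971)
t = 11/28 (t = -11*(-1/28) = 11/28 ≈ 0.39286)
R(W, g) = -69159/28 + 1361*W/28 + 1361*g/28 (R(W, g) = 9 - (-49 + 11/28)*(((-17 - 34) + g) + W) = 9 - (-1361)*((-51 + g) + W)/28 = 9 - (-1361)*(-51 + W + g)/28 = 9 - (69411/28 - 1361*W/28 - 1361*g/28) = 9 + (-69411/28 + 1361*W/28 + 1361*g/28) = -69159/28 + 1361*W/28 + 1361*g/28)
R(44, -179) + H = (-69159/28 + (1361/28)*44 + (1361/28)*(-179)) + 16971 = (-69159/28 + 14971/7 - 243619/28) + 16971 = -126447/14 + 16971 = 111147/14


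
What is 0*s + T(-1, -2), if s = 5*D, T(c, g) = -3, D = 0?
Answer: -3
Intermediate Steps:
s = 0 (s = 5*0 = 0)
0*s + T(-1, -2) = 0*0 - 3 = 0 - 3 = -3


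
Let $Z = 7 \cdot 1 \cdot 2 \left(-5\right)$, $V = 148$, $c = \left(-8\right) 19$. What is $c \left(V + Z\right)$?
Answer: $-11856$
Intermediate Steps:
$c = -152$
$Z = -70$ ($Z = 7 \cdot 2 \left(-5\right) = 7 \left(-10\right) = -70$)
$c \left(V + Z\right) = - 152 \left(148 - 70\right) = \left(-152\right) 78 = -11856$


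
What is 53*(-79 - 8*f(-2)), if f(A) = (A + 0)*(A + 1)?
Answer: -5035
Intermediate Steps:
f(A) = A*(1 + A)
53*(-79 - 8*f(-2)) = 53*(-79 - (-16)*(1 - 2)) = 53*(-79 - (-16)*(-1)) = 53*(-79 - 8*2) = 53*(-79 - 16) = 53*(-95) = -5035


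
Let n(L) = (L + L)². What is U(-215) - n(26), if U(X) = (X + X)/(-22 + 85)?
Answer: -170782/63 ≈ -2710.8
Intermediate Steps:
U(X) = 2*X/63 (U(X) = (2*X)/63 = (2*X)*(1/63) = 2*X/63)
n(L) = 4*L² (n(L) = (2*L)² = 4*L²)
U(-215) - n(26) = (2/63)*(-215) - 4*26² = -430/63 - 4*676 = -430/63 - 1*2704 = -430/63 - 2704 = -170782/63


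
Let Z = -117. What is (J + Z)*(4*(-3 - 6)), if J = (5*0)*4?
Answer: 4212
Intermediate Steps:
J = 0 (J = 0*4 = 0)
(J + Z)*(4*(-3 - 6)) = (0 - 117)*(4*(-3 - 6)) = -468*(-9) = -117*(-36) = 4212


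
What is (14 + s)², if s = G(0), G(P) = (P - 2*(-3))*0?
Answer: 196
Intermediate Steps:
G(P) = 0 (G(P) = (P + 6)*0 = (6 + P)*0 = 0)
s = 0
(14 + s)² = (14 + 0)² = 14² = 196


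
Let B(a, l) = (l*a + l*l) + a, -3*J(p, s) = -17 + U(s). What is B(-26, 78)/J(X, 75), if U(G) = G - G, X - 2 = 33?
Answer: 12090/17 ≈ 711.18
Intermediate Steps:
X = 35 (X = 2 + 33 = 35)
U(G) = 0
J(p, s) = 17/3 (J(p, s) = -(-17 + 0)/3 = -⅓*(-17) = 17/3)
B(a, l) = a + l² + a*l (B(a, l) = (a*l + l²) + a = (l² + a*l) + a = a + l² + a*l)
B(-26, 78)/J(X, 75) = (-26 + 78² - 26*78)/(17/3) = (-26 + 6084 - 2028)*(3/17) = 4030*(3/17) = 12090/17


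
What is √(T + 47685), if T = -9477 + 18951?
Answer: 3*√6351 ≈ 239.08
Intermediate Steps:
T = 9474
√(T + 47685) = √(9474 + 47685) = √57159 = 3*√6351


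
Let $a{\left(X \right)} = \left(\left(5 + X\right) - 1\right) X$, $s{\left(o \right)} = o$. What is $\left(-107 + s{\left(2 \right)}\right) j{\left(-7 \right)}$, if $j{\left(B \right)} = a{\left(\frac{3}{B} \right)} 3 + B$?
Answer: $\frac{8520}{7} \approx 1217.1$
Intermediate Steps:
$a{\left(X \right)} = X \left(4 + X\right)$ ($a{\left(X \right)} = \left(4 + X\right) X = X \left(4 + X\right)$)
$j{\left(B \right)} = B + \frac{9 \left(4 + \frac{3}{B}\right)}{B}$ ($j{\left(B \right)} = \frac{3}{B} \left(4 + \frac{3}{B}\right) 3 + B = \frac{3 \left(4 + \frac{3}{B}\right)}{B} 3 + B = \frac{9 \left(4 + \frac{3}{B}\right)}{B} + B = B + \frac{9 \left(4 + \frac{3}{B}\right)}{B}$)
$\left(-107 + s{\left(2 \right)}\right) j{\left(-7 \right)} = \left(-107 + 2\right) \left(-7 + \frac{27}{49} + \frac{36}{-7}\right) = - 105 \left(-7 + 27 \cdot \frac{1}{49} + 36 \left(- \frac{1}{7}\right)\right) = - 105 \left(-7 + \frac{27}{49} - \frac{36}{7}\right) = \left(-105\right) \left(- \frac{568}{49}\right) = \frac{8520}{7}$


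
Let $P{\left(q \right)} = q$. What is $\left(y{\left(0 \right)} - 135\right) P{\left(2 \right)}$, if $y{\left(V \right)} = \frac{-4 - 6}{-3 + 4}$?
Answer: $-290$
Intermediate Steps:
$y{\left(V \right)} = -10$ ($y{\left(V \right)} = - \frac{10}{1} = \left(-10\right) 1 = -10$)
$\left(y{\left(0 \right)} - 135\right) P{\left(2 \right)} = \left(-10 - 135\right) 2 = \left(-145\right) 2 = -290$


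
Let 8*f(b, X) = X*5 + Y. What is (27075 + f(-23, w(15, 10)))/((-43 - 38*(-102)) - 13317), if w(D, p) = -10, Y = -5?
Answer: -216545/75872 ≈ -2.8541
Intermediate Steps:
f(b, X) = -5/8 + 5*X/8 (f(b, X) = (X*5 - 5)/8 = (5*X - 5)/8 = (-5 + 5*X)/8 = -5/8 + 5*X/8)
(27075 + f(-23, w(15, 10)))/((-43 - 38*(-102)) - 13317) = (27075 + (-5/8 + (5/8)*(-10)))/((-43 - 38*(-102)) - 13317) = (27075 + (-5/8 - 25/4))/((-43 + 3876) - 13317) = (27075 - 55/8)/(3833 - 13317) = (216545/8)/(-9484) = (216545/8)*(-1/9484) = -216545/75872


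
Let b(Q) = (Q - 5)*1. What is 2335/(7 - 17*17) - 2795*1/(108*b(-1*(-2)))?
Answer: 5275/15228 ≈ 0.34640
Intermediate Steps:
b(Q) = -5 + Q (b(Q) = (-5 + Q)*1 = -5 + Q)
2335/(7 - 17*17) - 2795*1/(108*b(-1*(-2))) = 2335/(7 - 17*17) - 2795*1/(108*(-5 - 1*(-2))) = 2335/(7 - 289) - 2795*1/(108*(-5 + 2)) = 2335/(-282) - 2795/(108*(-3)) = 2335*(-1/282) - 2795/(-324) = -2335/282 - 2795*(-1/324) = -2335/282 + 2795/324 = 5275/15228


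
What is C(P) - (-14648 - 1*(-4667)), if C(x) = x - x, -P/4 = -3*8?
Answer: 9981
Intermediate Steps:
P = 96 (P = -(-12)*8 = -4*(-24) = 96)
C(x) = 0
C(P) - (-14648 - 1*(-4667)) = 0 - (-14648 - 1*(-4667)) = 0 - (-14648 + 4667) = 0 - 1*(-9981) = 0 + 9981 = 9981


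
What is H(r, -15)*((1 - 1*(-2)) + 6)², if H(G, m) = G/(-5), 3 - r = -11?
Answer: -1134/5 ≈ -226.80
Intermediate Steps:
r = 14 (r = 3 - 1*(-11) = 3 + 11 = 14)
H(G, m) = -G/5 (H(G, m) = G*(-⅕) = -G/5)
H(r, -15)*((1 - 1*(-2)) + 6)² = (-⅕*14)*((1 - 1*(-2)) + 6)² = -14*((1 + 2) + 6)²/5 = -14*(3 + 6)²/5 = -14/5*9² = -14/5*81 = -1134/5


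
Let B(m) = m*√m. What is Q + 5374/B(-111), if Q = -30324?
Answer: -30324 + 5374*I*√111/12321 ≈ -30324.0 + 4.5953*I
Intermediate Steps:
B(m) = m^(3/2)
Q + 5374/B(-111) = -30324 + 5374/((-111)^(3/2)) = -30324 + 5374/((-111*I*√111)) = -30324 + 5374*(I*√111/12321) = -30324 + 5374*I*√111/12321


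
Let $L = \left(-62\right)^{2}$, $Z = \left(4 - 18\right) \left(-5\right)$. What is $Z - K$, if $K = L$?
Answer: $-3774$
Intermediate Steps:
$Z = 70$ ($Z = \left(-14\right) \left(-5\right) = 70$)
$L = 3844$
$K = 3844$
$Z - K = 70 - 3844 = -3774$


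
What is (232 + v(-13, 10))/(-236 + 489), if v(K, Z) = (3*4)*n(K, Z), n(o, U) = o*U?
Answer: -1328/253 ≈ -5.2490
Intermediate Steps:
n(o, U) = U*o
v(K, Z) = 12*K*Z (v(K, Z) = (3*4)*(Z*K) = 12*(K*Z) = 12*K*Z)
(232 + v(-13, 10))/(-236 + 489) = (232 + 12*(-13)*10)/(-236 + 489) = (232 - 1560)/253 = -1328*1/253 = -1328/253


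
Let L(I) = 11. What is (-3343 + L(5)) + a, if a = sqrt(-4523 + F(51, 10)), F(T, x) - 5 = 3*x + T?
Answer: -3332 + 3*I*sqrt(493) ≈ -3332.0 + 66.611*I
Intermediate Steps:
F(T, x) = 5 + T + 3*x (F(T, x) = 5 + (3*x + T) = 5 + (T + 3*x) = 5 + T + 3*x)
a = 3*I*sqrt(493) (a = sqrt(-4523 + (5 + 51 + 3*10)) = sqrt(-4523 + (5 + 51 + 30)) = sqrt(-4523 + 86) = sqrt(-4437) = 3*I*sqrt(493) ≈ 66.611*I)
(-3343 + L(5)) + a = (-3343 + 11) + 3*I*sqrt(493) = -3332 + 3*I*sqrt(493)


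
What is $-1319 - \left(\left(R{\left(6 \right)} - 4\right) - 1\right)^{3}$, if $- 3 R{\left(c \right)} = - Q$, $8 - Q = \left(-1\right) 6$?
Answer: $- \frac{35612}{27} \approx -1319.0$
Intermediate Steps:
$Q = 14$ ($Q = 8 - \left(-1\right) 6 = 8 - -6 = 8 + 6 = 14$)
$R{\left(c \right)} = \frac{14}{3}$ ($R{\left(c \right)} = - \frac{\left(-1\right) 14}{3} = \left(- \frac{1}{3}\right) \left(-14\right) = \frac{14}{3}$)
$-1319 - \left(\left(R{\left(6 \right)} - 4\right) - 1\right)^{3} = -1319 - \left(\left(\frac{14}{3} - 4\right) - 1\right)^{3} = -1319 - \left(\frac{2}{3} - 1\right)^{3} = -1319 - \left(- \frac{1}{3}\right)^{3} = -1319 - - \frac{1}{27} = -1319 + \frac{1}{27} = - \frac{35612}{27}$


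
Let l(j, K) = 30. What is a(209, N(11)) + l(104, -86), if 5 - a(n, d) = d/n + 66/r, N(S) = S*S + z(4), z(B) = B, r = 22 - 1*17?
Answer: 22156/1045 ≈ 21.202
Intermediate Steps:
r = 5 (r = 22 - 17 = 5)
N(S) = 4 + S² (N(S) = S*S + 4 = S² + 4 = 4 + S²)
a(n, d) = -41/5 - d/n (a(n, d) = 5 - (d/n + 66/5) = 5 - (66/5 + d/n) = 5 + (-66/5 - d/n) = -41/5 - d/n)
a(209, N(11)) + l(104, -86) = (-41/5 - 1*(4 + 11²)/209) + 30 = (-41/5 - 1*(4 + 121)*1/209) + 30 = (-41/5 - 1*125*1/209) + 30 = (-41/5 - 125/209) + 30 = -9194/1045 + 30 = 22156/1045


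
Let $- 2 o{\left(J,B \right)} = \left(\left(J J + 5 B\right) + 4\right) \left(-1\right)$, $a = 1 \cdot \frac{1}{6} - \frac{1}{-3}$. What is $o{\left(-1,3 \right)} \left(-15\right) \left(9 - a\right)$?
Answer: $-1275$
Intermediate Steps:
$a = \frac{1}{2}$ ($a = 1 \cdot \frac{1}{6} - - \frac{1}{3} = \frac{1}{6} + \frac{1}{3} = \frac{1}{2} \approx 0.5$)
$o{\left(J,B \right)} = 2 + \frac{J^{2}}{2} + \frac{5 B}{2}$ ($o{\left(J,B \right)} = - \frac{\left(\left(J J + 5 B\right) + 4\right) \left(-1\right)}{2} = - \frac{\left(\left(J^{2} + 5 B\right) + 4\right) \left(-1\right)}{2} = - \frac{\left(4 + J^{2} + 5 B\right) \left(-1\right)}{2} = - \frac{-4 - J^{2} - 5 B}{2} = 2 + \frac{J^{2}}{2} + \frac{5 B}{2}$)
$o{\left(-1,3 \right)} \left(-15\right) \left(9 - a\right) = \left(2 + \frac{\left(-1\right)^{2}}{2} + \frac{5}{2} \cdot 3\right) \left(-15\right) \left(9 - \frac{1}{2}\right) = \left(2 + \frac{1}{2} \cdot 1 + \frac{15}{2}\right) \left(-15\right) \left(9 - \frac{1}{2}\right) = \left(2 + \frac{1}{2} + \frac{15}{2}\right) \left(-15\right) \frac{17}{2} = 10 \left(-15\right) \frac{17}{2} = \left(-150\right) \frac{17}{2} = -1275$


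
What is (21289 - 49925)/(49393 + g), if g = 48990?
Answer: -28636/98383 ≈ -0.29107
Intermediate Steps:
(21289 - 49925)/(49393 + g) = (21289 - 49925)/(49393 + 48990) = -28636/98383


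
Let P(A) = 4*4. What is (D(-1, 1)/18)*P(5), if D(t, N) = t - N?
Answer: -16/9 ≈ -1.7778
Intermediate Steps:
P(A) = 16
(D(-1, 1)/18)*P(5) = ((-1 - 1*1)/18)*16 = ((-1 - 1)/18)*16 = ((1/18)*(-2))*16 = -⅑*16 = -16/9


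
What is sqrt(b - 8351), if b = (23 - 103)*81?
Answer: I*sqrt(14831) ≈ 121.78*I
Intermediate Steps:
b = -6480 (b = -80*81 = -6480)
sqrt(b - 8351) = sqrt(-6480 - 8351) = sqrt(-14831) = I*sqrt(14831)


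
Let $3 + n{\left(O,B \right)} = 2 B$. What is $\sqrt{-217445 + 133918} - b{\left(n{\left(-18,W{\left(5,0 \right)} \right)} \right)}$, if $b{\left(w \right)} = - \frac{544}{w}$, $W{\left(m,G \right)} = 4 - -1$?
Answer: $\frac{544}{7} + i \sqrt{83527} \approx 77.714 + 289.01 i$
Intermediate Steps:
$W{\left(m,G \right)} = 5$ ($W{\left(m,G \right)} = 4 + 1 = 5$)
$n{\left(O,B \right)} = -3 + 2 B$
$\sqrt{-217445 + 133918} - b{\left(n{\left(-18,W{\left(5,0 \right)} \right)} \right)} = \sqrt{-217445 + 133918} - - \frac{544}{-3 + 2 \cdot 5} = \sqrt{-83527} - - \frac{544}{-3 + 10} = i \sqrt{83527} - - \frac{544}{7} = i \sqrt{83527} + \frac{544}{7} = \frac{544}{7} + i \sqrt{83527}$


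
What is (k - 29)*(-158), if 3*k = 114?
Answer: -1422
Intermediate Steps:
k = 38 (k = (⅓)*114 = 38)
(k - 29)*(-158) = (38 - 29)*(-158) = 9*(-158) = -1422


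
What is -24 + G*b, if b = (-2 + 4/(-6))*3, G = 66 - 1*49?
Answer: -160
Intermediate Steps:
G = 17 (G = 66 - 49 = 17)
b = -8 (b = (-2 + 4*(-⅙))*3 = (-2 - ⅔)*3 = -8/3*3 = -8)
-24 + G*b = -24 + 17*(-8) = -24 - 136 = -160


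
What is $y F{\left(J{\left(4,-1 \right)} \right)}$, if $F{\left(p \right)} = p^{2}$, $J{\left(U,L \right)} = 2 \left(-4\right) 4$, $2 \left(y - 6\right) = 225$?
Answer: $121344$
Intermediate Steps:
$y = \frac{237}{2}$ ($y = 6 + \frac{1}{2} \cdot 225 = 6 + \frac{225}{2} = \frac{237}{2} \approx 118.5$)
$J{\left(U,L \right)} = -32$ ($J{\left(U,L \right)} = \left(-8\right) 4 = -32$)
$y F{\left(J{\left(4,-1 \right)} \right)} = \frac{237 \left(-32\right)^{2}}{2} = \frac{237}{2} \cdot 1024 = 121344$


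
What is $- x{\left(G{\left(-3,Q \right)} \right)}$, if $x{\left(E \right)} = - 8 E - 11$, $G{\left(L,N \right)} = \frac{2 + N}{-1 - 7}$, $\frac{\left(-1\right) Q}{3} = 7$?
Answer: $30$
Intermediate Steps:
$Q = -21$ ($Q = \left(-3\right) 7 = -21$)
$G{\left(L,N \right)} = - \frac{1}{4} - \frac{N}{8}$ ($G{\left(L,N \right)} = \frac{2 + N}{-8} = \left(2 + N\right) \left(- \frac{1}{8}\right) = - \frac{1}{4} - \frac{N}{8}$)
$x{\left(E \right)} = -11 - 8 E$
$- x{\left(G{\left(-3,Q \right)} \right)} = - (-11 - 8 \left(- \frac{1}{4} - - \frac{21}{8}\right)) = - (-11 - 8 \left(- \frac{1}{4} + \frac{21}{8}\right)) = - (-11 - 19) = \left(-1\right) \left(-30\right) = 30$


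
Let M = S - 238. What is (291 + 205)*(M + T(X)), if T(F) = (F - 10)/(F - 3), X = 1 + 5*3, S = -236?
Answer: -3053376/13 ≈ -2.3488e+5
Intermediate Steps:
X = 16 (X = 1 + 15 = 16)
T(F) = (-10 + F)/(-3 + F)
M = -474 (M = -236 - 238 = -474)
(291 + 205)*(M + T(X)) = (291 + 205)*(-474 + (-10 + 16)/(-3 + 16)) = 496*(-474 + 6/13) = 496*(-6156/13) = -3053376/13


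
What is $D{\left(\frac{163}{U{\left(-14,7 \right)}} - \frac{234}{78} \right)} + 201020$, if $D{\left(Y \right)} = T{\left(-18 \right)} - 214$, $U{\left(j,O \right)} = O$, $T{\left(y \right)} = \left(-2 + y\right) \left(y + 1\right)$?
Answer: $201146$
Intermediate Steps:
$T{\left(y \right)} = \left(1 + y\right) \left(-2 + y\right)$ ($T{\left(y \right)} = \left(-2 + y\right) \left(1 + y\right) = \left(1 + y\right) \left(-2 + y\right)$)
$D{\left(Y \right)} = 126$ ($D{\left(Y \right)} = \left(-2 + \left(-18\right)^{2} - -18\right) - 214 = \left(-2 + 324 + 18\right) - 214 = 340 - 214 = 126$)
$D{\left(\frac{163}{U{\left(-14,7 \right)}} - \frac{234}{78} \right)} + 201020 = 126 + 201020 = 201146$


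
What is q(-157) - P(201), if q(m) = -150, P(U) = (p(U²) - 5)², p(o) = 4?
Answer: -151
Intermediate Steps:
P(U) = 1 (P(U) = (4 - 5)² = (-1)² = 1)
q(-157) - P(201) = -150 - 1*1 = -150 - 1 = -151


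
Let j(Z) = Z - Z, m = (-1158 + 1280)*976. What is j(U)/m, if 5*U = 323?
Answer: 0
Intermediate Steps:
U = 323/5 (U = (⅕)*323 = 323/5 ≈ 64.600)
m = 119072 (m = 122*976 = 119072)
j(Z) = 0
j(U)/m = 0/119072 = 0*(1/119072) = 0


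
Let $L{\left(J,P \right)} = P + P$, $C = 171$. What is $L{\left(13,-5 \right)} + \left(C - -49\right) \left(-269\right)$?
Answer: $-59190$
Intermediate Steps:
$L{\left(J,P \right)} = 2 P$
$L{\left(13,-5 \right)} + \left(C - -49\right) \left(-269\right) = 2 \left(-5\right) + \left(171 - -49\right) \left(-269\right) = -10 + \left(171 + 49\right) \left(-269\right) = -10 + 220 \left(-269\right) = -10 - 59180 = -59190$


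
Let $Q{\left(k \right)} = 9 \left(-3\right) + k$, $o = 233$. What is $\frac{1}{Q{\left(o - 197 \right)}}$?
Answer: $\frac{1}{9} \approx 0.11111$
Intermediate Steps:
$Q{\left(k \right)} = -27 + k$
$\frac{1}{Q{\left(o - 197 \right)}} = \frac{1}{-27 + \left(233 - 197\right)} = \frac{1}{-27 + 36} = \frac{1}{9}$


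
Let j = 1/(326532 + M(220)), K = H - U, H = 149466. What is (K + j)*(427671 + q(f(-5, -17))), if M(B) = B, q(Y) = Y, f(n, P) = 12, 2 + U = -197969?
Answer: 48553026761623875/326752 ≈ 1.4859e+11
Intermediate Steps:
U = -197971 (U = -2 - 197969 = -197971)
K = 347437 (K = 149466 - 1*(-197971) = 149466 + 197971 = 347437)
j = 1/326752 (j = 1/(326532 + 220) = 1/326752 ≈ 3.0604e-6)
(K + j)*(427671 + q(f(-5, -17))) = (347437 + 1/326752)*(427671 + 12) = (113525734625/326752)*427683 = 48553026761623875/326752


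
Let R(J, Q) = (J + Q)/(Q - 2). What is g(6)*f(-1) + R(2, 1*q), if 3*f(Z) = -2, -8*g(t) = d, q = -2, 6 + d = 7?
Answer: 1/12 ≈ 0.083333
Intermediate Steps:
d = 1 (d = -6 + 7 = 1)
g(t) = -⅛ (g(t) = -⅛*1 = -⅛)
f(Z) = -⅔ (f(Z) = (⅓)*(-2) = -⅔)
R(J, Q) = (J + Q)/(-2 + Q)
g(6)*f(-1) + R(2, 1*q) = -⅛*(-⅔) + (2 + 1*(-2))/(-2 + 1*(-2)) = 1/12 + (2 - 2)/(-2 - 2) = 1/12 + 0/(-4) = 1/12 - ¼*0 = 1/12 + 0 = 1/12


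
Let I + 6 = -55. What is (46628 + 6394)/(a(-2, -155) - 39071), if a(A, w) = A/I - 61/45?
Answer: -72772695/53626763 ≈ -1.3570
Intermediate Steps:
I = -61 (I = -6 - 55 = -61)
a(A, w) = -61/45 - A/61 (a(A, w) = A/(-61) - 61/45 = A*(-1/61) - 61*1/45 = -A/61 - 61/45 = -61/45 - A/61)
(46628 + 6394)/(a(-2, -155) - 39071) = (46628 + 6394)/((-61/45 - 1/61*(-2)) - 39071) = 53022/((-61/45 + 2/61) - 39071) = 53022/(-3631/2745 - 39071) = 53022/(-107253526/2745) = 53022*(-2745/107253526) = -72772695/53626763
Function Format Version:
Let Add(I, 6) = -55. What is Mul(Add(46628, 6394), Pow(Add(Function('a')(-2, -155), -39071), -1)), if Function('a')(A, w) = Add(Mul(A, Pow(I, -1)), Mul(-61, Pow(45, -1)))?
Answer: Rational(-72772695, 53626763) ≈ -1.3570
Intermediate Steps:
I = -61 (I = Add(-6, -55) = -61)
Function('a')(A, w) = Add(Rational(-61, 45), Mul(Rational(-1, 61), A)) (Function('a')(A, w) = Add(Mul(A, Pow(-61, -1)), Mul(-61, Pow(45, -1))) = Add(Mul(A, Rational(-1, 61)), Mul(-61, Rational(1, 45))) = Add(Mul(Rational(-1, 61), A), Rational(-61, 45)) = Add(Rational(-61, 45), Mul(Rational(-1, 61), A)))
Mul(Add(46628, 6394), Pow(Add(Function('a')(-2, -155), -39071), -1)) = Mul(Add(46628, 6394), Pow(Add(Add(Rational(-61, 45), Mul(Rational(-1, 61), -2)), -39071), -1)) = Mul(53022, Pow(Add(Add(Rational(-61, 45), Rational(2, 61)), -39071), -1)) = Mul(53022, Pow(Add(Rational(-3631, 2745), -39071), -1)) = Mul(53022, Pow(Rational(-107253526, 2745), -1)) = Mul(53022, Rational(-2745, 107253526)) = Rational(-72772695, 53626763)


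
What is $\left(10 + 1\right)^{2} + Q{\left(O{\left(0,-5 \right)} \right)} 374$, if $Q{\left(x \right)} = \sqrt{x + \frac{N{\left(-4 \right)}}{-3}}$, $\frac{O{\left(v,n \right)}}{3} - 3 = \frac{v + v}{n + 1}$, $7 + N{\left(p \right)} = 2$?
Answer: $121 + \frac{1496 \sqrt{6}}{3} \approx 1342.5$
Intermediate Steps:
$N{\left(p \right)} = -5$ ($N{\left(p \right)} = -7 + 2 = -5$)
$O{\left(v,n \right)} = 9 + \frac{6 v}{1 + n}$ ($O{\left(v,n \right)} = 9 + 3 \frac{v + v}{n + 1} = 9 + 3 \frac{2 v}{1 + n} = 9 + \frac{6 v}{1 + n}$)
$Q{\left(x \right)} = \sqrt{\frac{5}{3} + x}$ ($Q{\left(x \right)} = \sqrt{x - \frac{5}{-3}} = \sqrt{x - - \frac{5}{3}} = \sqrt{x + \frac{5}{3}} = \sqrt{\frac{5}{3} + x}$)
$\left(10 + 1\right)^{2} + Q{\left(O{\left(0,-5 \right)} \right)} 374 = \left(10 + 1\right)^{2} + \frac{\sqrt{15 + 9 \frac{3 \left(3 + 2 \cdot 0 + 3 \left(-5\right)\right)}{1 - 5}}}{3} \cdot 374 = 11^{2} + \frac{\sqrt{15 + 9 \frac{3 \left(3 + 0 - 15\right)}{-4}}}{3} \cdot 374 = 121 + \frac{\sqrt{15 + 9 \cdot 3 \left(- \frac{1}{4}\right) \left(-12\right)}}{3} \cdot 374 = 121 + \frac{\sqrt{15 + 9 \cdot 9}}{3} \cdot 374 = 121 + \frac{\sqrt{15 + 81}}{3} \cdot 374 = 121 + \frac{\sqrt{96}}{3} \cdot 374 = 121 + \frac{4 \sqrt{6}}{3} \cdot 374 = 121 + \frac{1496 \sqrt{6}}{3}$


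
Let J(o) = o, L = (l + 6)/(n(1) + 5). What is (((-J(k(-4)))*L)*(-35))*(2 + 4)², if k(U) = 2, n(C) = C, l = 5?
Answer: 4620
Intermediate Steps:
L = 11/6 (L = (5 + 6)/(1 + 5) = 11/6 ≈ 1.8333)
(((-J(k(-4)))*L)*(-35))*(2 + 4)² = ((-1*2*(11/6))*(-35))*(2 + 4)² = (-2*11/6*(-35))*6² = -11/3*(-35)*36 = (385/3)*36 = 4620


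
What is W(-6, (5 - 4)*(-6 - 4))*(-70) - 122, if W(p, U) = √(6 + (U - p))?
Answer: -122 - 70*√2 ≈ -220.99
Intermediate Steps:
W(p, U) = √(6 + U - p)
W(-6, (5 - 4)*(-6 - 4))*(-70) - 122 = √(6 + (5 - 4)*(-6 - 4) - 1*(-6))*(-70) - 122 = √(6 + 1*(-10) + 6)*(-70) - 122 = √(6 - 10 + 6)*(-70) - 122 = √2*(-70) - 122 = -70*√2 - 122 = -122 - 70*√2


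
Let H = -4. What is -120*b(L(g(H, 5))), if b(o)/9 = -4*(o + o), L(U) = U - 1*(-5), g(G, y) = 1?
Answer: 51840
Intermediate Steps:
L(U) = 5 + U (L(U) = U + 5 = 5 + U)
b(o) = -72*o (b(o) = 9*(-4*(o + o)) = 9*(-8*o) = -72*o)
-120*b(L(g(H, 5))) = -(-8640)*(5 + 1) = -(-8640)*6 = -120*(-432) = 51840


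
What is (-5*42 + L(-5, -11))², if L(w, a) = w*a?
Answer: 24025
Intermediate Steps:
L(w, a) = a*w
(-5*42 + L(-5, -11))² = (-5*42 - 11*(-5))² = (-210 + 55)² = (-155)² = 24025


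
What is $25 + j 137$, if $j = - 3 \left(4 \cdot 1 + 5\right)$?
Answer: $-3674$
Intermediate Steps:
$j = -27$ ($j = - 3 \left(4 + 5\right) = \left(-3\right) 9 = -27$)
$25 + j 137 = 25 - 3699 = -3674$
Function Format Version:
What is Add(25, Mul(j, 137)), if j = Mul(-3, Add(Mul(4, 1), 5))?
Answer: -3674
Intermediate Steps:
j = -27 (j = Mul(-3, Add(4, 5)) = Mul(-3, 9) = -27)
Add(25, Mul(j, 137)) = Add(25, Mul(-27, 137)) = Add(25, -3699) = -3674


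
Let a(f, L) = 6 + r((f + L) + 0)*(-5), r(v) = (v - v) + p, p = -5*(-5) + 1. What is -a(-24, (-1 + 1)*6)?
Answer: 124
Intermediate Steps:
p = 26 (p = 25 + 1 = 26)
r(v) = 26 (r(v) = (v - v) + 26 = 0 + 26 = 26)
a(f, L) = -124 (a(f, L) = 6 + 26*(-5) = 6 - 130 = -124)
-a(-24, (-1 + 1)*6) = -1*(-124) = 124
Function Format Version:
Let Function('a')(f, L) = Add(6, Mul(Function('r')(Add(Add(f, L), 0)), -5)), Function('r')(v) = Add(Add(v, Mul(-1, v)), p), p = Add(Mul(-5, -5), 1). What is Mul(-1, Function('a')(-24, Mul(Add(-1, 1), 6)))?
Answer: 124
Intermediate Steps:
p = 26 (p = Add(25, 1) = 26)
Function('r')(v) = 26 (Function('r')(v) = Add(Add(v, Mul(-1, v)), 26) = Add(0, 26) = 26)
Function('a')(f, L) = -124 (Function('a')(f, L) = Add(6, Mul(26, -5)) = Add(6, -130) = -124)
Mul(-1, Function('a')(-24, Mul(Add(-1, 1), 6))) = Mul(-1, -124) = 124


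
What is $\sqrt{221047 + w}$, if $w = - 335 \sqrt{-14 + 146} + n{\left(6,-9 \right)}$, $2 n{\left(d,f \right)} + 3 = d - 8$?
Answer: $\frac{\sqrt{884178 - 2680 \sqrt{33}}}{2} \approx 466.04$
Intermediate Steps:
$n{\left(d,f \right)} = - \frac{11}{2} + \frac{d}{2}$ ($n{\left(d,f \right)} = - \frac{3}{2} + \frac{d - 8}{2} = - \frac{3}{2} + \frac{-8 + d}{2} = - \frac{3}{2} + \left(-4 + \frac{d}{2}\right) = - \frac{11}{2} + \frac{d}{2}$)
$w = - \frac{5}{2} - 670 \sqrt{33}$ ($w = - 335 \sqrt{-14 + 146} + \left(- \frac{11}{2} + \frac{1}{2} \cdot 6\right) = - 335 \sqrt{132} + \left(- \frac{11}{2} + 3\right) = - 335 \cdot 2 \sqrt{33} - \frac{5}{2} = - 670 \sqrt{33} - \frac{5}{2} = - \frac{5}{2} - 670 \sqrt{33} \approx -3851.4$)
$\sqrt{221047 + w} = \sqrt{221047 - \left(\frac{5}{2} + 670 \sqrt{33}\right)} = \sqrt{\frac{442089}{2} - 670 \sqrt{33}}$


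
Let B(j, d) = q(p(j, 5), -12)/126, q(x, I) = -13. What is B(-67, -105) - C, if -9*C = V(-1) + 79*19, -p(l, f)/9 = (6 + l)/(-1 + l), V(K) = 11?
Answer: 21155/126 ≈ 167.90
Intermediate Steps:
p(l, f) = -9*(6 + l)/(-1 + l)
C = -168 (C = -(11 + 79*19)/9 = -(11 + 1501)/9 = -⅑*1512 = -168)
B(j, d) = -13/126
B(-67, -105) - C = -13/126 - 1*(-168) = -13/126 + 168 = 21155/126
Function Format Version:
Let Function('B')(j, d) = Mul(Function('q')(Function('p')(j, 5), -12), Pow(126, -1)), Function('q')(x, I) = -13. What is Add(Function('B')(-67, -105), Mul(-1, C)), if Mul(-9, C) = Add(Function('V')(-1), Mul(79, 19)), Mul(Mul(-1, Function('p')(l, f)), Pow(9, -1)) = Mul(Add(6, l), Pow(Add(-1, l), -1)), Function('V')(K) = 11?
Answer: Rational(21155, 126) ≈ 167.90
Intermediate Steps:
Function('p')(l, f) = Mul(-9, Pow(Add(-1, l), -1), Add(6, l)) (Function('p')(l, f) = Mul(-9, Mul(Add(6, l), Pow(Add(-1, l), -1))) = Mul(-9, Mul(Pow(Add(-1, l), -1), Add(6, l))) = Mul(-9, Pow(Add(-1, l), -1), Add(6, l)))
C = -168 (C = Mul(Rational(-1, 9), Add(11, Mul(79, 19))) = Mul(Rational(-1, 9), Add(11, 1501)) = Mul(Rational(-1, 9), 1512) = -168)
Function('B')(j, d) = Rational(-13, 126) (Function('B')(j, d) = Mul(-13, Pow(126, -1)) = Mul(-13, Rational(1, 126)) = Rational(-13, 126))
Add(Function('B')(-67, -105), Mul(-1, C)) = Add(Rational(-13, 126), Mul(-1, -168)) = Add(Rational(-13, 126), 168) = Rational(21155, 126)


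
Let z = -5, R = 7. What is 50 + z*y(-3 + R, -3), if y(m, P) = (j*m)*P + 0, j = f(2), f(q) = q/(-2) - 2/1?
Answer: -130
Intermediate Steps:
f(q) = -2 - q/2 (f(q) = q*(-½) - 2*1 = -q/2 - 2 = -2 - q/2)
j = -3 (j = -2 - ½*2 = -2 - 1 = -3)
y(m, P) = -3*P*m (y(m, P) = (-3*m)*P + 0 = -3*P*m + 0 = -3*P*m)
50 + z*y(-3 + R, -3) = 50 - (-15)*(-3)*(-3 + 7) = 50 - (-15)*(-3)*4 = 50 - 5*36 = 50 - 180 = -130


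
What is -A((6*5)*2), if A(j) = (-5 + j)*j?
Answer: -3300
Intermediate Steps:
A(j) = j*(-5 + j)
-A((6*5)*2) = -(6*5)*2*(-5 + (6*5)*2) = -30*2*(-5 + 30*2) = -60*(-5 + 60) = -60*55 = -1*3300 = -3300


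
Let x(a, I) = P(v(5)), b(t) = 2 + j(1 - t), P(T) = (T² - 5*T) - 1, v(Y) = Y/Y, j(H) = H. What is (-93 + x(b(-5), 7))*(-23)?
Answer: 2254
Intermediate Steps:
v(Y) = 1
P(T) = -1 + T² - 5*T
b(t) = 3 - t (b(t) = 2 + (1 - t) = 3 - t)
x(a, I) = -5 (x(a, I) = -1 + 1² - 5*1 = -1 + 1 - 5 = -5)
(-93 + x(b(-5), 7))*(-23) = (-93 - 5)*(-23) = -98*(-23) = 2254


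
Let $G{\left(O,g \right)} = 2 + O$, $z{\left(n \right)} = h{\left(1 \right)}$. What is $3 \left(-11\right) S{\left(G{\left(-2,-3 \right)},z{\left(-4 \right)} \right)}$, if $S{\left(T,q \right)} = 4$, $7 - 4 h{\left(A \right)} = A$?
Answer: $-132$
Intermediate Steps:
$h{\left(A \right)} = \frac{7}{4} - \frac{A}{4}$
$z{\left(n \right)} = \frac{3}{2}$ ($z{\left(n \right)} = \frac{7}{4} - \frac{1}{4} = \frac{3}{2}$)
$3 \left(-11\right) S{\left(G{\left(-2,-3 \right)},z{\left(-4 \right)} \right)} = 3 \left(-11\right) 4 = \left(-33\right) 4 = -132$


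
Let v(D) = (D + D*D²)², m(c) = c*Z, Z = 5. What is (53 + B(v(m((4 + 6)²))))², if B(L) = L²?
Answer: 59606552150726531983489993652376465265627488287875006625000002809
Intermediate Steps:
m(c) = 5*c (m(c) = c*5 = 5*c)
v(D) = (D + D³)²
(53 + B(v(m((4 + 6)²))))² = (53 + ((5*(4 + 6)²)²*(1 + (5*(4 + 6)²)²)²)²)² = (53 + ((5*10²)²*(1 + (5*10²)²)²)²)² = (53 + ((5*100)²*(1 + (5*100)²)²)²)² = (53 + (500²*(1 + 500²)²)²)² = (53 + (250000*(1 + 250000)²)²)² = (53 + (250000*250001²)²)² = (53 + (250000*62500500001)²)² = (53 + 15625125000250000²)² = (53 + 244144531273437562500062500000000)² = 244144531273437562500062500000053² = 59606552150726531983489993652376465265627488287875006625000002809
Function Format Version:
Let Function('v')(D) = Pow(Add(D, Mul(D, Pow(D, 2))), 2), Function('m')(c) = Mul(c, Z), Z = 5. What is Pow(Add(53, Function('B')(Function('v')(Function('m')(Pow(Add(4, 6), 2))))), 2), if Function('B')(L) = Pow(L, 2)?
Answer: 59606552150726531983489993652376465265627488287875006625000002809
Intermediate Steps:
Function('m')(c) = Mul(5, c) (Function('m')(c) = Mul(c, 5) = Mul(5, c))
Function('v')(D) = Pow(Add(D, Pow(D, 3)), 2)
Pow(Add(53, Function('B')(Function('v')(Function('m')(Pow(Add(4, 6), 2))))), 2) = Pow(Add(53, Pow(Mul(Pow(Mul(5, Pow(Add(4, 6), 2)), 2), Pow(Add(1, Pow(Mul(5, Pow(Add(4, 6), 2)), 2)), 2)), 2)), 2) = Pow(Add(53, Pow(Mul(Pow(Mul(5, Pow(10, 2)), 2), Pow(Add(1, Pow(Mul(5, Pow(10, 2)), 2)), 2)), 2)), 2) = Pow(Add(53, Pow(Mul(Pow(Mul(5, 100), 2), Pow(Add(1, Pow(Mul(5, 100), 2)), 2)), 2)), 2) = Pow(Add(53, Pow(Mul(Pow(500, 2), Pow(Add(1, Pow(500, 2)), 2)), 2)), 2) = Pow(Add(53, Pow(Mul(250000, Pow(Add(1, 250000), 2)), 2)), 2) = Pow(Add(53, Pow(Mul(250000, Pow(250001, 2)), 2)), 2) = Pow(Add(53, Pow(Mul(250000, 62500500001), 2)), 2) = Pow(Add(53, Pow(15625125000250000, 2)), 2) = Pow(Add(53, 244144531273437562500062500000000), 2) = Pow(244144531273437562500062500000053, 2) = 59606552150726531983489993652376465265627488287875006625000002809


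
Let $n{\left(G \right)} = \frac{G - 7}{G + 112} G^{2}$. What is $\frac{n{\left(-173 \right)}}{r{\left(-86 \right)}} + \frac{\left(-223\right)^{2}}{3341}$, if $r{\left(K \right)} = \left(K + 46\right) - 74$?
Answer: $- \frac{2942147759}{3872219} \approx -759.81$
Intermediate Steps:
$r{\left(K \right)} = -28 + K$ ($r{\left(K \right)} = \left(46 + K\right) - 74 = -28 + K$)
$n{\left(G \right)} = \frac{G^{2} \left(-7 + G\right)}{112 + G}$ ($n{\left(G \right)} = \frac{-7 + G}{112 + G} G^{2} = \frac{G^{2} \left(-7 + G\right)}{112 + G}$)
$\frac{n{\left(-173 \right)}}{r{\left(-86 \right)}} + \frac{\left(-223\right)^{2}}{3341} = \frac{\left(-173\right)^{2} \frac{1}{112 - 173} \left(-7 - 173\right)}{-28 - 86} + \frac{\left(-223\right)^{2}}{3341} = \frac{29929 \frac{1}{-61} \left(-180\right)}{-114} + 49729 \cdot \frac{1}{3341} = 29929 \left(- \frac{1}{61}\right) \left(-180\right) \left(- \frac{1}{114}\right) + \frac{49729}{3341} = \frac{5387220}{61} \left(- \frac{1}{114}\right) + \frac{49729}{3341} = - \frac{897870}{1159} + \frac{49729}{3341} = - \frac{2942147759}{3872219}$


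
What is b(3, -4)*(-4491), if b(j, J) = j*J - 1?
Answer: 58383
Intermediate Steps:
b(j, J) = -1 + J*j (b(j, J) = J*j - 1 = -1 + J*j)
b(3, -4)*(-4491) = (-1 - 4*3)*(-4491) = (-1 - 12)*(-4491) = -13*(-4491) = 58383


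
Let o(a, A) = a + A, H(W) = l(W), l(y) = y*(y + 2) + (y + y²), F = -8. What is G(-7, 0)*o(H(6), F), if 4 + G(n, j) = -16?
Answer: -1640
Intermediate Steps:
G(n, j) = -20 (G(n, j) = -4 - 16 = -20)
l(y) = y + y² + y*(2 + y) (l(y) = y*(2 + y) + (y + y²) = y + y² + y*(2 + y))
H(W) = W*(3 + 2*W)
o(a, A) = A + a
G(-7, 0)*o(H(6), F) = -20*(-8 + 6*(3 + 2*6)) = -20*(-8 + 6*(3 + 12)) = -20*(-8 + 6*15) = -20*(-8 + 90) = -20*82 = -1640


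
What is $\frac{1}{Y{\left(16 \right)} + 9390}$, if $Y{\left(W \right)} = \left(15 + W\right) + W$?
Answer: $\frac{1}{9437} \approx 0.00010597$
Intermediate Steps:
$Y{\left(W \right)} = 15 + 2 W$
$\frac{1}{Y{\left(16 \right)} + 9390} = \frac{1}{\left(15 + 2 \cdot 16\right) + 9390} = \frac{1}{\left(15 + 32\right) + 9390} = \frac{1}{47 + 9390} = \frac{1}{9437}$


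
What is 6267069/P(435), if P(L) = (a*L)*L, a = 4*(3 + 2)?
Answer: 696341/420500 ≈ 1.6560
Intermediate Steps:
a = 20 (a = 4*5 = 20)
P(L) = 20*L² (P(L) = (20*L)*L = 20*L²)
6267069/P(435) = 6267069/((20*435²)) = 6267069/((20*189225)) = 6267069/3784500 = 6267069*(1/3784500) = 696341/420500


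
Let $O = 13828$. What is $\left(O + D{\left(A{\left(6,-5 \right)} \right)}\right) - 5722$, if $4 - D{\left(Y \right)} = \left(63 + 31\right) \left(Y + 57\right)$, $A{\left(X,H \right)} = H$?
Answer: $3222$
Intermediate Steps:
$D{\left(Y \right)} = -5354 - 94 Y$ ($D{\left(Y \right)} = 4 - \left(63 + 31\right) \left(Y + 57\right) = 4 - 94 \left(57 + Y\right) = 4 - \left(5358 + 94 Y\right) = -5354 - 94 Y$)
$\left(O + D{\left(A{\left(6,-5 \right)} \right)}\right) - 5722 = \left(13828 - 4884\right) - 5722 = 8944 - 5722 = 3222$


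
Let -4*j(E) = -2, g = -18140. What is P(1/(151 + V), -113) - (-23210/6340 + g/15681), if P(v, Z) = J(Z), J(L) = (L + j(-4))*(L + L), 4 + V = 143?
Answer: 252816991811/9941754 ≈ 25430.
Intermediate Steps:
j(E) = ½ (j(E) = -¼*(-2) = ½)
V = 139 (V = -4 + 143 = 139)
J(L) = 2*L*(½ + L) (J(L) = (L + ½)*(L + L) = (½ + L)*(2*L) = 2*L*(½ + L))
P(v, Z) = Z*(1 + 2*Z)
P(1/(151 + V), -113) - (-23210/6340 + g/15681) = -113*(1 + 2*(-113)) - (-23210/6340 - 18140/15681) = -113*(1 - 226) - (-23210*1/6340 - 18140*1/15681) = -113*(-225) - (-2321/634 - 18140/15681) = 25425 - 1*(-47896361/9941754) = 25425 + 47896361/9941754 = 252816991811/9941754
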